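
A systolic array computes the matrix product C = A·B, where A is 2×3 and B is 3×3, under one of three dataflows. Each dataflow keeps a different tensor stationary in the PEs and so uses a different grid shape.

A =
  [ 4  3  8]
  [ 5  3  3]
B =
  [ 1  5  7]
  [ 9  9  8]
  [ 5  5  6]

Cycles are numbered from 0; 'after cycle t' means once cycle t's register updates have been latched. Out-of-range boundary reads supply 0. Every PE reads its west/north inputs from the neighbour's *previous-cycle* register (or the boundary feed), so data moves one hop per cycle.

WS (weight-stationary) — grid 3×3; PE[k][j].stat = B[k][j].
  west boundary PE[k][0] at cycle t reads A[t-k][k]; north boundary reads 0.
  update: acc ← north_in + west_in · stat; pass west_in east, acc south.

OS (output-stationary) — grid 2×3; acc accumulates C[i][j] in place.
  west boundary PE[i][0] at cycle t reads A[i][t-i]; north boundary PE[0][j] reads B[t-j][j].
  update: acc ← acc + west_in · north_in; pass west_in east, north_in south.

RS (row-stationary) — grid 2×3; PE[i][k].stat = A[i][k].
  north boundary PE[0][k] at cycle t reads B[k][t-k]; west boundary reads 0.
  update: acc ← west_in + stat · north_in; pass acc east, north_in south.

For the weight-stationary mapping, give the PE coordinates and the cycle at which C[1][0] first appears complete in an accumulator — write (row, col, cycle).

(row, col, cycle) = (2, 0, 3)

Under WS, C[1][0] lands at PE[2][0]:
  t=0 PE[2][0]: acc=0 h=0 v=0
  t=1 PE[2][0]: acc=0 h=0 v=0
  t=2 PE[2][0]: acc=71 h=8 v=71
  t=3 PE[2][0]: acc=47 h=3 v=47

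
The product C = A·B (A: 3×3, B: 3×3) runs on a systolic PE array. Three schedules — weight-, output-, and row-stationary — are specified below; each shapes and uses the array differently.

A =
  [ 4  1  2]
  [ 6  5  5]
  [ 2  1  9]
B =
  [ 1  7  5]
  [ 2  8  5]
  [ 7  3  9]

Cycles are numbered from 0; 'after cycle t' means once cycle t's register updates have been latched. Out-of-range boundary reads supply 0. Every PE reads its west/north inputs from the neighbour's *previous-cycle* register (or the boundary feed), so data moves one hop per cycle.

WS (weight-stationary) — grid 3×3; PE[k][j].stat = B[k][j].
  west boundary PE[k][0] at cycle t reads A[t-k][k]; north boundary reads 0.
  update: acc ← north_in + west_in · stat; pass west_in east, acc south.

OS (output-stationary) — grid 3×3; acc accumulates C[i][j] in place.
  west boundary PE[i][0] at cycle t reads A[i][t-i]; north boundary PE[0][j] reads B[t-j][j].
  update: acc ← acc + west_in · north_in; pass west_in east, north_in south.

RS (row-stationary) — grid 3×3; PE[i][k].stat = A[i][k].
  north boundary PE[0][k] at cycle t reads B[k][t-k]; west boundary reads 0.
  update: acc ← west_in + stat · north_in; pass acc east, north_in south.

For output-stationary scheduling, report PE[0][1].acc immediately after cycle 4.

PE[0][1].acc = 42

Tracing OS — 3×3 array, target PE[0][1]:
  after 0 — PE[0][0] acc=4, pass-E 4, pass-S 1
  after 0 — PE[0][1] acc=0, pass-E 0, pass-S 0
  after 1 — PE[0][0] acc=6, pass-E 1, pass-S 2
  after 1 — PE[0][1] acc=28, pass-E 4, pass-S 7
  after 2 — PE[0][0] acc=20, pass-E 2, pass-S 7
  after 2 — PE[0][1] acc=36, pass-E 1, pass-S 8
  after 3 — PE[0][0] acc=20, pass-E 0, pass-S 0
  after 3 — PE[0][1] acc=42, pass-E 2, pass-S 3
  after 4 — PE[0][0] acc=20, pass-E 0, pass-S 0
  after 4 — PE[0][1] acc=42, pass-E 0, pass-S 0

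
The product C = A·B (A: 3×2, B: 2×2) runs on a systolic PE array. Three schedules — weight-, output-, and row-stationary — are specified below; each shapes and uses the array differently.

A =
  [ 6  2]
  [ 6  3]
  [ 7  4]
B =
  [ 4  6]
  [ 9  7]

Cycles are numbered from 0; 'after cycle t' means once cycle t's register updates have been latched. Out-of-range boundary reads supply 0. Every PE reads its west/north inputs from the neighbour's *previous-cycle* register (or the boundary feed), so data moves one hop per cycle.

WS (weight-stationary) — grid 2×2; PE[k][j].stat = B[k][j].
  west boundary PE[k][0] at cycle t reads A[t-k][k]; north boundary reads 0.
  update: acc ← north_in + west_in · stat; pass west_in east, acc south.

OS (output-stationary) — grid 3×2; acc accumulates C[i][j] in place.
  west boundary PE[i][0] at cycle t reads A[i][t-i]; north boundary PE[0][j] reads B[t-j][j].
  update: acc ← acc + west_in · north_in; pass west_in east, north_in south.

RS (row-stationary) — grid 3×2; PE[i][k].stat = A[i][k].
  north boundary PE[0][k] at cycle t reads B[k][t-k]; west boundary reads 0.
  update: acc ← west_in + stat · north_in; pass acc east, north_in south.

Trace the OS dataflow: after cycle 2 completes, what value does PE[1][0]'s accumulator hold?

OS (3×2). Following PE[1][0] plus its west/north inputs:
  [0] (0,0) acc=24 (h:6 v:4)
  [0] (1,0) acc=0 (h:0 v:0)
  [1] (0,0) acc=42 (h:2 v:9)
  [1] (1,0) acc=24 (h:6 v:4)
  [2] (0,0) acc=42 (h:0 v:0)
  [2] (1,0) acc=51 (h:3 v:9)

PE[1][0].acc = 51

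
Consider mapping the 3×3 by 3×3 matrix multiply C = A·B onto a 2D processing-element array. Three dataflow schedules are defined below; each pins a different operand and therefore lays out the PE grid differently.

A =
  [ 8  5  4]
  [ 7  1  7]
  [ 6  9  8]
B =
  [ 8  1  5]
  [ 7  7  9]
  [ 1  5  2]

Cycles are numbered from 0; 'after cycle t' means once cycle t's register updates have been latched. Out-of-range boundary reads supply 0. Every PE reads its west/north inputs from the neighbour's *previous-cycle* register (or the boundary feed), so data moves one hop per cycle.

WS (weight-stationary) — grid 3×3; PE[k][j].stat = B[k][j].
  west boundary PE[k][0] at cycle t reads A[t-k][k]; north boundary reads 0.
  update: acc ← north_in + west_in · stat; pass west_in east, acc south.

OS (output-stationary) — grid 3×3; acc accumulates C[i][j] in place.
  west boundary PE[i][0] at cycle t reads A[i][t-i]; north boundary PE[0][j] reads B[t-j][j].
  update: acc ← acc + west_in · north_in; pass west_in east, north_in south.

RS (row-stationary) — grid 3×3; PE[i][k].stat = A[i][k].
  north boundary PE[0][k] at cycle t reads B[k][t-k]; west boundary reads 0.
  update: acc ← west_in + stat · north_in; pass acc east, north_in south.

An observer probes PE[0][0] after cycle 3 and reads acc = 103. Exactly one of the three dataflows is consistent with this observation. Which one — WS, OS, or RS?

WS [3×3] PE[0][0] across cycles:
  step 0 · PE0,0: acc=64; fwd→8 fwd↓64
  step 1 · PE0,0: acc=56; fwd→7 fwd↓56
  step 2 · PE0,0: acc=48; fwd→6 fwd↓48
  step 3 · PE0,0: acc=0; fwd→0 fwd↓0
OS [3×3] PE[0][0] across cycles:
  step 0 · PE0,0: acc=64; fwd→8 fwd↓8
  step 1 · PE0,0: acc=99; fwd→5 fwd↓7
  step 2 · PE0,0: acc=103; fwd→4 fwd↓1
  step 3 · PE0,0: acc=103; fwd→0 fwd↓0
RS [3×3] PE[0][0] across cycles:
  step 0 · PE0,0: acc=64; fwd→64 fwd↓8
  step 1 · PE0,0: acc=8; fwd→8 fwd↓1
  step 2 · PE0,0: acc=40; fwd→40 fwd↓5
  step 3 · PE0,0: acc=0; fwd→0 fwd↓0

dataflow = OS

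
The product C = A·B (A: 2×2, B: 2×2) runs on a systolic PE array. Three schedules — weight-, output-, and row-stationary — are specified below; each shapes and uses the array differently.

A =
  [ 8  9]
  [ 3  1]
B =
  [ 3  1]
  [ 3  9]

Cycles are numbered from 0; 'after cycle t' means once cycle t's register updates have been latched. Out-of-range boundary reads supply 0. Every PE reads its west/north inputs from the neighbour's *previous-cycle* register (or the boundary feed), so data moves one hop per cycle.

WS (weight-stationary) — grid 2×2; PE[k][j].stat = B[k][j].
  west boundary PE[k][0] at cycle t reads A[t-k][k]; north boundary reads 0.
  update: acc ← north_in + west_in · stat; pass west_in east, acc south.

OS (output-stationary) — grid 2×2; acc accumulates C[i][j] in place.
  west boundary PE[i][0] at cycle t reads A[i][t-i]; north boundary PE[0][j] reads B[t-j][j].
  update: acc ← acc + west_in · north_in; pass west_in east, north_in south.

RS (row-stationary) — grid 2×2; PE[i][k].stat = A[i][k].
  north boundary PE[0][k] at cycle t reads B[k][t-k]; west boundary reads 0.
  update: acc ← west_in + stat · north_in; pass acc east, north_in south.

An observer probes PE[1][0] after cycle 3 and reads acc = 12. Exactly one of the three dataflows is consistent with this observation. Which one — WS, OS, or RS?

dataflow = OS

Under WS (2×2), PE[1][0]:
  @0  [1,0]  acc 0  |  →0  ↓0
  @1  [1,0]  acc 51  |  →9  ↓51
  @2  [1,0]  acc 12  |  →1  ↓12
  @3  [1,0]  acc 0  |  →0  ↓0
Under OS (2×2), PE[1][0]:
  @0  [1,0]  acc 0  |  →0  ↓0
  @1  [1,0]  acc 9  |  →3  ↓3
  @2  [1,0]  acc 12  |  →1  ↓3
  @3  [1,0]  acc 12  |  →0  ↓0
Under RS (2×2), PE[1][0]:
  @0  [1,0]  acc 0  |  →0  ↓0
  @1  [1,0]  acc 9  |  →9  ↓3
  @2  [1,0]  acc 3  |  →3  ↓1
  @3  [1,0]  acc 0  |  →0  ↓0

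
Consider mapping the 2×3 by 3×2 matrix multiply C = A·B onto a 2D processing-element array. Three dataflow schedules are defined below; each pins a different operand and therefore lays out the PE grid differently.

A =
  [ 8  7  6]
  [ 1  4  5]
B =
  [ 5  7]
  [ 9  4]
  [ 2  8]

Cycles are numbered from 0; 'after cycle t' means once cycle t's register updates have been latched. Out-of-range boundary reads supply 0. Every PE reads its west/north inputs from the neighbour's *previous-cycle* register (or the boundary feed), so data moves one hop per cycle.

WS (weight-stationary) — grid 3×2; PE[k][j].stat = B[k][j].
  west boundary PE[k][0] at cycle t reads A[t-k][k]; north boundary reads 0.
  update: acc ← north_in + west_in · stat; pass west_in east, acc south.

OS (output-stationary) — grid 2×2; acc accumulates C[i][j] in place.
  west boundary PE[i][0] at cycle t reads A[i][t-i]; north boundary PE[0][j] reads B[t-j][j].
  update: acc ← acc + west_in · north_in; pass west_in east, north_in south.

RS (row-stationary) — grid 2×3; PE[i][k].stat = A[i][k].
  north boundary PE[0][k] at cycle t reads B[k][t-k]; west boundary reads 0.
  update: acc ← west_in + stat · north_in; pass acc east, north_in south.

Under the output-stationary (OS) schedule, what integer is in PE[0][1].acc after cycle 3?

PE[0][1].acc = 132

OS 2×2: PE[0][1] cycle-by-cycle (with neighbour feeds):
  c0 r0c0: 40 / 8 / 5
  c0 r0c1: 0 / 0 / 0
  c1 r0c0: 103 / 7 / 9
  c1 r0c1: 56 / 8 / 7
  c2 r0c0: 115 / 6 / 2
  c2 r0c1: 84 / 7 / 4
  c3 r0c0: 115 / 0 / 0
  c3 r0c1: 132 / 6 / 8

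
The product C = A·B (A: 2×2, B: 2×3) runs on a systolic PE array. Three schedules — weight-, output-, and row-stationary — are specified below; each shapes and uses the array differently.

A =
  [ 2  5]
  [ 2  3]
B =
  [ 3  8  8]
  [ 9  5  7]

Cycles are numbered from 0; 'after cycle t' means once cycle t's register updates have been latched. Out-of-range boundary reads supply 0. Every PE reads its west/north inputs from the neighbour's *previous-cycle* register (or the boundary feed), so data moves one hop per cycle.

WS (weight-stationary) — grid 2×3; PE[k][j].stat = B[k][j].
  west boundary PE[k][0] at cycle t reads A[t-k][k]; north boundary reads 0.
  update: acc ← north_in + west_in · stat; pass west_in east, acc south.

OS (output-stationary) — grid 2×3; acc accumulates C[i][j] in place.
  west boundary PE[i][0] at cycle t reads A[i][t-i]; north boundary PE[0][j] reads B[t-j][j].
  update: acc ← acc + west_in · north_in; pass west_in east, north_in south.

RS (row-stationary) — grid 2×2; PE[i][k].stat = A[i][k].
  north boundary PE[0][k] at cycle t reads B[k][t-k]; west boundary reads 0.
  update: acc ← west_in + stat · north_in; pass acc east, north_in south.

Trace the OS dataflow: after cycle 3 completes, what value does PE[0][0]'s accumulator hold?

PE[0][0].acc = 51

OS (2×3). Following PE[0][0] plus its west/north inputs:
  [0] (0,0) acc=6 (h:2 v:3)
  [1] (0,0) acc=51 (h:5 v:9)
  [2] (0,0) acc=51 (h:0 v:0)
  [3] (0,0) acc=51 (h:0 v:0)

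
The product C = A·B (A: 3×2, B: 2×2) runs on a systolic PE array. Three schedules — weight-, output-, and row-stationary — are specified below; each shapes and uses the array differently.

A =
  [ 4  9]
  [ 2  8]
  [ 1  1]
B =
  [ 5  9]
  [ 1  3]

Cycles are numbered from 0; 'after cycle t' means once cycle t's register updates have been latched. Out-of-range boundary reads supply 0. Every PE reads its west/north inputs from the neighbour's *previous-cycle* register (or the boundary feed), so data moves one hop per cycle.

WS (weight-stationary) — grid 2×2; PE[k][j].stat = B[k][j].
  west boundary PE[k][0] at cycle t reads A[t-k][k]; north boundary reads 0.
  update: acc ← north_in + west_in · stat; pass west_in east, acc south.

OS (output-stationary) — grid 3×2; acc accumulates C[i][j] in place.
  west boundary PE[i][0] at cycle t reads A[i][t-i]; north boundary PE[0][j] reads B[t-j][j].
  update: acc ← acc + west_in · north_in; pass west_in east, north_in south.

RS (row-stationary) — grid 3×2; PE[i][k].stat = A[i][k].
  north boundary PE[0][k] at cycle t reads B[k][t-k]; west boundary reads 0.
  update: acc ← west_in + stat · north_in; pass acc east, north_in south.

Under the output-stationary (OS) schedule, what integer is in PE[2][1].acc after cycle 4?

OS on a 3×2 grid — tracing PE[2][1] and its feeders:
  after 0 — PE[1][1] acc=0, pass-E 0, pass-S 0
  after 0 — PE[2][0] acc=0, pass-E 0, pass-S 0
  after 0 — PE[2][1] acc=0, pass-E 0, pass-S 0
  after 1 — PE[1][1] acc=0, pass-E 0, pass-S 0
  after 1 — PE[2][0] acc=0, pass-E 0, pass-S 0
  after 1 — PE[2][1] acc=0, pass-E 0, pass-S 0
  after 2 — PE[1][1] acc=18, pass-E 2, pass-S 9
  after 2 — PE[2][0] acc=5, pass-E 1, pass-S 5
  after 2 — PE[2][1] acc=0, pass-E 0, pass-S 0
  after 3 — PE[1][1] acc=42, pass-E 8, pass-S 3
  after 3 — PE[2][0] acc=6, pass-E 1, pass-S 1
  after 3 — PE[2][1] acc=9, pass-E 1, pass-S 9
  after 4 — PE[1][1] acc=42, pass-E 0, pass-S 0
  after 4 — PE[2][0] acc=6, pass-E 0, pass-S 0
  after 4 — PE[2][1] acc=12, pass-E 1, pass-S 3

PE[2][1].acc = 12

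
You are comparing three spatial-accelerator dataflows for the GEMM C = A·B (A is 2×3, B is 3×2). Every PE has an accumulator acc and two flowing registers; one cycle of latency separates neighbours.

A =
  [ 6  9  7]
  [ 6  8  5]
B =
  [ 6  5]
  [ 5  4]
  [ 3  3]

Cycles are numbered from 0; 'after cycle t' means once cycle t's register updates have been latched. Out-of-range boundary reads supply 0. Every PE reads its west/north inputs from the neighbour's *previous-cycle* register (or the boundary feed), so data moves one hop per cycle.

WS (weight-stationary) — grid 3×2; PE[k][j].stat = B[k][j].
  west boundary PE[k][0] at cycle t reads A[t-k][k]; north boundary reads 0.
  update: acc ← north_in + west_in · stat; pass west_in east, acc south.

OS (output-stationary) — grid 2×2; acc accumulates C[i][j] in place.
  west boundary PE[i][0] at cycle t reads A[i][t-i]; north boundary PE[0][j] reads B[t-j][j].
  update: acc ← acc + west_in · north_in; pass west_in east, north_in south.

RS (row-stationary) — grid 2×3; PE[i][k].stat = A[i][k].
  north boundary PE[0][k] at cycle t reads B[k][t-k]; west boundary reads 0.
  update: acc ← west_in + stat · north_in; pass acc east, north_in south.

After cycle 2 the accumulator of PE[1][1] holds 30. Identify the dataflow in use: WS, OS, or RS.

WS (3×2 grid), PE[1][1]:
  cycle 0: PE[1][1] → acc 0, east 0, south 0
  cycle 1: PE[1][1] → acc 0, east 0, south 0
  cycle 2: PE[1][1] → acc 66, east 9, south 66
OS (2×2 grid), PE[1][1]:
  cycle 0: PE[1][1] → acc 0, east 0, south 0
  cycle 1: PE[1][1] → acc 0, east 0, south 0
  cycle 2: PE[1][1] → acc 30, east 6, south 5
RS (2×3 grid), PE[1][1]:
  cycle 0: PE[1][1] → acc 0, east 0, south 0
  cycle 1: PE[1][1] → acc 0, east 0, south 0
  cycle 2: PE[1][1] → acc 76, east 76, south 5

dataflow = OS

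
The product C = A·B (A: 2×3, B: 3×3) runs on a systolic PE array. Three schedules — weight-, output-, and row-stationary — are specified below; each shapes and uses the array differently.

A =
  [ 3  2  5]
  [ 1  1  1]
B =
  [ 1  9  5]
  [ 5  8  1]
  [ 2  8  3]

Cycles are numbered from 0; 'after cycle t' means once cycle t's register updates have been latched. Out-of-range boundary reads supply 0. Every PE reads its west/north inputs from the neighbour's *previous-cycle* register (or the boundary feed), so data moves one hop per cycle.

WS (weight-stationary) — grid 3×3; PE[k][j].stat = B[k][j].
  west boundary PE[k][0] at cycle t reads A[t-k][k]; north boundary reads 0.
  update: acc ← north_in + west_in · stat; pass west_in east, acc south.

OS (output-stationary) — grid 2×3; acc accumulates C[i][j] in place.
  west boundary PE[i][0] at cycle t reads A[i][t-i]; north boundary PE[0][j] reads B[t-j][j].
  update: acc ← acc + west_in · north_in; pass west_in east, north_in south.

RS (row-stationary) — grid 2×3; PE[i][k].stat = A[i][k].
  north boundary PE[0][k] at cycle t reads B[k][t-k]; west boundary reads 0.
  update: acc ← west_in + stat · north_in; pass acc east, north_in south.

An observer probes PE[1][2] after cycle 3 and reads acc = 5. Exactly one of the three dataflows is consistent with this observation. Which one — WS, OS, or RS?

dataflow = OS

— WS: 3×3; PE[1][2] trace:
  [0] (1,2) acc=0 (h:0 v:0)
  [1] (1,2) acc=0 (h:0 v:0)
  [2] (1,2) acc=0 (h:0 v:0)
  [3] (1,2) acc=17 (h:2 v:17)
— OS: 2×3; PE[1][2] trace:
  [0] (1,2) acc=0 (h:0 v:0)
  [1] (1,2) acc=0 (h:0 v:0)
  [2] (1,2) acc=0 (h:0 v:0)
  [3] (1,2) acc=5 (h:1 v:5)
— RS: 2×3; PE[1][2] trace:
  [0] (1,2) acc=0 (h:0 v:0)
  [1] (1,2) acc=0 (h:0 v:0)
  [2] (1,2) acc=0 (h:0 v:0)
  [3] (1,2) acc=8 (h:8 v:2)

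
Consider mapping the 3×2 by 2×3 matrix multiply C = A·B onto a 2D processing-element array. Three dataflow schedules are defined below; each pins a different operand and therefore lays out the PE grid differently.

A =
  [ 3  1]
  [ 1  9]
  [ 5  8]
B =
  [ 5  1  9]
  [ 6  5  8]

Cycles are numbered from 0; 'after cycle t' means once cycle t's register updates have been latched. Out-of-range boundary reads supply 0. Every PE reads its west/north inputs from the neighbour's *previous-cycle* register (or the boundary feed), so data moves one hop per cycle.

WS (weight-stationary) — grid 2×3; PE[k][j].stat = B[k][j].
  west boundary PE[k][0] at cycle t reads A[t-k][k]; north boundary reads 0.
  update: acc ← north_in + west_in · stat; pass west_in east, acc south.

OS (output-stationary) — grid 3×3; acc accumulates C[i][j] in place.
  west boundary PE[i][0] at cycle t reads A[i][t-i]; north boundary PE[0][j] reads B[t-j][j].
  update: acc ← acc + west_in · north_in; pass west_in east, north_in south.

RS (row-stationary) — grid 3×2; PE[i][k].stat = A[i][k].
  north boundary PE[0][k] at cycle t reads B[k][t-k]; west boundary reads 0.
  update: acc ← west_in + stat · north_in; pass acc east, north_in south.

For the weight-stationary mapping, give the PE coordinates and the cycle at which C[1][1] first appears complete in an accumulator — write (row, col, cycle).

(row, col, cycle) = (1, 1, 3)

WS: C[1][1] accumulates in PE[1][1]:
  t=0 PE[1][1]: acc=0 h=0 v=0
  t=1 PE[1][1]: acc=0 h=0 v=0
  t=2 PE[1][1]: acc=8 h=1 v=8
  t=3 PE[1][1]: acc=46 h=9 v=46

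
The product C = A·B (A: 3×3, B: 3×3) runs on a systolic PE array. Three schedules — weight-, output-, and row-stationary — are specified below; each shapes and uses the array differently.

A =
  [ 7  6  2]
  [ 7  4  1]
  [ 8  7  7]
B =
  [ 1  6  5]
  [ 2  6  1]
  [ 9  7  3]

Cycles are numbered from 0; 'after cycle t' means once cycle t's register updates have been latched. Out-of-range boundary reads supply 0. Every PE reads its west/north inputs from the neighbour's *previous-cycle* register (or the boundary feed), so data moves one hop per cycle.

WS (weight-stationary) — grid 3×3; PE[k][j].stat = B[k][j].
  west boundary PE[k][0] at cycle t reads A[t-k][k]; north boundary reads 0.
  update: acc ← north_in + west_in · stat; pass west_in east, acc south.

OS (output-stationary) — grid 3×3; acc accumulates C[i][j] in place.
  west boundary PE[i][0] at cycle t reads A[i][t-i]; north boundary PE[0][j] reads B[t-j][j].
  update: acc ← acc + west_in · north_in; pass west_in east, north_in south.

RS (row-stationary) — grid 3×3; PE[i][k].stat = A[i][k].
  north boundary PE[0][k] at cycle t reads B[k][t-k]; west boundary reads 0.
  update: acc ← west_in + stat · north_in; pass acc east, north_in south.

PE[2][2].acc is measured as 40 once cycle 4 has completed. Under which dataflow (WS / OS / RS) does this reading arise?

dataflow = OS

Under WS (3×3), PE[2][2]:
  c0 r2c2: 0 / 0 / 0
  c1 r2c2: 0 / 0 / 0
  c2 r2c2: 0 / 0 / 0
  c3 r2c2: 0 / 0 / 0
  c4 r2c2: 47 / 2 / 47
Under OS (3×3), PE[2][2]:
  c0 r2c2: 0 / 0 / 0
  c1 r2c2: 0 / 0 / 0
  c2 r2c2: 0 / 0 / 0
  c3 r2c2: 0 / 0 / 0
  c4 r2c2: 40 / 8 / 5
Under RS (3×3), PE[2][2]:
  c0 r2c2: 0 / 0 / 0
  c1 r2c2: 0 / 0 / 0
  c2 r2c2: 0 / 0 / 0
  c3 r2c2: 0 / 0 / 0
  c4 r2c2: 85 / 85 / 9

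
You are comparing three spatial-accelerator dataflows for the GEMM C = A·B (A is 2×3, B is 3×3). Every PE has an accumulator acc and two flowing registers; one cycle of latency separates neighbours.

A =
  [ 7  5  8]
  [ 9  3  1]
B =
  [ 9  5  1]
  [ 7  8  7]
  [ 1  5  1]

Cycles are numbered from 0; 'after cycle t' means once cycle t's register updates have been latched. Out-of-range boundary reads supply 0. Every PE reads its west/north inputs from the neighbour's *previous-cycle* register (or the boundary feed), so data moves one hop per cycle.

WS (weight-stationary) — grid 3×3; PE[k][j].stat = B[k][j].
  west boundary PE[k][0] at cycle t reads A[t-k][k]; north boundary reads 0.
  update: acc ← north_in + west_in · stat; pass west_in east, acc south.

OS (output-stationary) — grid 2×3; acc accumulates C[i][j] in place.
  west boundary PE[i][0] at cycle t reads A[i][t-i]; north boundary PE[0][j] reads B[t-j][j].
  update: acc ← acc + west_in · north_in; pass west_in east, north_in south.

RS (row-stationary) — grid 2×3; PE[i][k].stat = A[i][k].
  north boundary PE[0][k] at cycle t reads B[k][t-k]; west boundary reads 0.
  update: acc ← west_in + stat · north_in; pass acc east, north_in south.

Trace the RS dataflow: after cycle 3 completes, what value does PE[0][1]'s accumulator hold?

PE[0][1].acc = 42

RS on a 2×3 grid — tracing PE[0][1] and its feeders:
  0: (0,0).acc=63  regs=<63,9>
  0: (0,1).acc=0  regs=<0,0>
  1: (0,0).acc=35  regs=<35,5>
  1: (0,1).acc=98  regs=<98,7>
  2: (0,0).acc=7  regs=<7,1>
  2: (0,1).acc=75  regs=<75,8>
  3: (0,0).acc=0  regs=<0,0>
  3: (0,1).acc=42  regs=<42,7>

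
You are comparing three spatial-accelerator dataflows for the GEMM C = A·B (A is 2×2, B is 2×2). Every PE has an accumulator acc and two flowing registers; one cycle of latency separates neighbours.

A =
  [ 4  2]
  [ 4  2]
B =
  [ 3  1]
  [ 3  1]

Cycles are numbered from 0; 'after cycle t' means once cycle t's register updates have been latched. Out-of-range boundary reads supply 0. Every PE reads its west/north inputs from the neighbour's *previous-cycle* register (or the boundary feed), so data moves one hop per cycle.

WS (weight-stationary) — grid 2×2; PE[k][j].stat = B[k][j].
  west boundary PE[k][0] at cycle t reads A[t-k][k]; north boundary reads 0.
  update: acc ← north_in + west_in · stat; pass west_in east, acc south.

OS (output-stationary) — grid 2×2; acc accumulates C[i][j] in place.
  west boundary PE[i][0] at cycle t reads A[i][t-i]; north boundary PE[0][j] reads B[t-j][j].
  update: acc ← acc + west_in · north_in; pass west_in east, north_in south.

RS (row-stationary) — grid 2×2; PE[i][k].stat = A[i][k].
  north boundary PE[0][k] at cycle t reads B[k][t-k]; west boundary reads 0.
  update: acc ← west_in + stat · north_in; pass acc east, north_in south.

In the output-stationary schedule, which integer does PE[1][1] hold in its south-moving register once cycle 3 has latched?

register = 1

OS (2×2). Following PE[1][1] plus its west/north inputs:
  [0] (0,1) acc=0 (h:0 v:0)
  [0] (1,0) acc=0 (h:0 v:0)
  [0] (1,1) acc=0 (h:0 v:0)
  [1] (0,1) acc=4 (h:4 v:1)
  [1] (1,0) acc=12 (h:4 v:3)
  [1] (1,1) acc=0 (h:0 v:0)
  [2] (0,1) acc=6 (h:2 v:1)
  [2] (1,0) acc=18 (h:2 v:3)
  [2] (1,1) acc=4 (h:4 v:1)
  [3] (0,1) acc=6 (h:0 v:0)
  [3] (1,0) acc=18 (h:0 v:0)
  [3] (1,1) acc=6 (h:2 v:1)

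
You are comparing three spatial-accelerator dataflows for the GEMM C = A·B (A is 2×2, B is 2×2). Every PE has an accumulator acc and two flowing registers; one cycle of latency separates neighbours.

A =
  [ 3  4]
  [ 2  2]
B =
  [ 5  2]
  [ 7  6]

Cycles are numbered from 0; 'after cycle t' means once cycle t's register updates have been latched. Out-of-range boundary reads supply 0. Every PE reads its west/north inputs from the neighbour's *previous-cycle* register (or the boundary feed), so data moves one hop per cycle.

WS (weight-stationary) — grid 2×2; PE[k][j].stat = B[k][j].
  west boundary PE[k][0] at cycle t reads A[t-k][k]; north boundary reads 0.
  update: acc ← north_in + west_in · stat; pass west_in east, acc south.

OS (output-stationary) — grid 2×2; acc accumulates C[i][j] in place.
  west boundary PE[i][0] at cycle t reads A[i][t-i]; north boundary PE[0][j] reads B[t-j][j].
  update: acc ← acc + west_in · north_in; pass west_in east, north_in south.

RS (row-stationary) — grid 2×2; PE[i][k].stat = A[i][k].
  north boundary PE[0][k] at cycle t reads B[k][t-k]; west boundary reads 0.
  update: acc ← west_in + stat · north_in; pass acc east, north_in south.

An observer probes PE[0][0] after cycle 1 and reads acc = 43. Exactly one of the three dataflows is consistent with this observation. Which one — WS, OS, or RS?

WS [2×2] PE[0][0] across cycles:
  step 0 · PE0,0: acc=15; fwd→3 fwd↓15
  step 1 · PE0,0: acc=10; fwd→2 fwd↓10
OS [2×2] PE[0][0] across cycles:
  step 0 · PE0,0: acc=15; fwd→3 fwd↓5
  step 1 · PE0,0: acc=43; fwd→4 fwd↓7
RS [2×2] PE[0][0] across cycles:
  step 0 · PE0,0: acc=15; fwd→15 fwd↓5
  step 1 · PE0,0: acc=6; fwd→6 fwd↓2

dataflow = OS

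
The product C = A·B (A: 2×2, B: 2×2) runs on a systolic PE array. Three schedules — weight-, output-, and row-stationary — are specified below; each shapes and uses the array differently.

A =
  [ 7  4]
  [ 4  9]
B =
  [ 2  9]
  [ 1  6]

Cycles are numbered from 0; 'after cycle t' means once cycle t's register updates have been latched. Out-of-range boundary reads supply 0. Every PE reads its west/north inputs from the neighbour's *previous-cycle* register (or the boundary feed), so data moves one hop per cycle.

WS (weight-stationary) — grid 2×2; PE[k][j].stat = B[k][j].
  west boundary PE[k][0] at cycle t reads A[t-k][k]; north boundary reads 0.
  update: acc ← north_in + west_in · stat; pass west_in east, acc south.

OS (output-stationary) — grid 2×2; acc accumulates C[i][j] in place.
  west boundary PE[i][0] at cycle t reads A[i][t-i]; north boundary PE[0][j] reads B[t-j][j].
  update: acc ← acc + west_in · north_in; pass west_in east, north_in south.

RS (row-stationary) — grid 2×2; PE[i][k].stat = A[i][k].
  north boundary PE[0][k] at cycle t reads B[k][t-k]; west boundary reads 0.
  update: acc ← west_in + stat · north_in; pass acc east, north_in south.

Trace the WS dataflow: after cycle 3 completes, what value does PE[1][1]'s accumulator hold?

PE[1][1].acc = 90

WS on a 2×2 grid — tracing PE[1][1] and its feeders:
  t=0 PE[0][1]: acc=0 h=0 v=0
  t=0 PE[1][0]: acc=0 h=0 v=0
  t=0 PE[1][1]: acc=0 h=0 v=0
  t=1 PE[0][1]: acc=63 h=7 v=63
  t=1 PE[1][0]: acc=18 h=4 v=18
  t=1 PE[1][1]: acc=0 h=0 v=0
  t=2 PE[0][1]: acc=36 h=4 v=36
  t=2 PE[1][0]: acc=17 h=9 v=17
  t=2 PE[1][1]: acc=87 h=4 v=87
  t=3 PE[0][1]: acc=0 h=0 v=0
  t=3 PE[1][0]: acc=0 h=0 v=0
  t=3 PE[1][1]: acc=90 h=9 v=90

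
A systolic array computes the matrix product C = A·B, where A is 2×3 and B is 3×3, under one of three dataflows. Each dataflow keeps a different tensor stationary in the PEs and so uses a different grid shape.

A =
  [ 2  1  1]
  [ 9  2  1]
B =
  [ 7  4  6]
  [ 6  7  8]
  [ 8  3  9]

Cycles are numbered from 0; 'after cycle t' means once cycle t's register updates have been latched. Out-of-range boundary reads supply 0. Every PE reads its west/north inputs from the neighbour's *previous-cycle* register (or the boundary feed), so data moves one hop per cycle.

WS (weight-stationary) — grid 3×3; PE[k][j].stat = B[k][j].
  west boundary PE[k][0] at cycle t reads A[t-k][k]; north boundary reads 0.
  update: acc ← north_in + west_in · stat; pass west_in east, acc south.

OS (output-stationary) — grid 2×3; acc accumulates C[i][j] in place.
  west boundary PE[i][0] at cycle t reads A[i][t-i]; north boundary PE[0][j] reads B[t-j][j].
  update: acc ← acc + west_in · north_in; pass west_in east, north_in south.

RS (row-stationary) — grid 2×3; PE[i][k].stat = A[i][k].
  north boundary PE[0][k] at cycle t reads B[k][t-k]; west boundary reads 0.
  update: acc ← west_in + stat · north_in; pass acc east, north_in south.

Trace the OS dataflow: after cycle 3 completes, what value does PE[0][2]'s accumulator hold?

OS 2×3: PE[0][2] cycle-by-cycle (with neighbour feeds):
  @0  [0,1]  acc 0  |  →0  ↓0
  @0  [0,2]  acc 0  |  →0  ↓0
  @1  [0,1]  acc 8  |  →2  ↓4
  @1  [0,2]  acc 0  |  →0  ↓0
  @2  [0,1]  acc 15  |  →1  ↓7
  @2  [0,2]  acc 12  |  →2  ↓6
  @3  [0,1]  acc 18  |  →1  ↓3
  @3  [0,2]  acc 20  |  →1  ↓8

PE[0][2].acc = 20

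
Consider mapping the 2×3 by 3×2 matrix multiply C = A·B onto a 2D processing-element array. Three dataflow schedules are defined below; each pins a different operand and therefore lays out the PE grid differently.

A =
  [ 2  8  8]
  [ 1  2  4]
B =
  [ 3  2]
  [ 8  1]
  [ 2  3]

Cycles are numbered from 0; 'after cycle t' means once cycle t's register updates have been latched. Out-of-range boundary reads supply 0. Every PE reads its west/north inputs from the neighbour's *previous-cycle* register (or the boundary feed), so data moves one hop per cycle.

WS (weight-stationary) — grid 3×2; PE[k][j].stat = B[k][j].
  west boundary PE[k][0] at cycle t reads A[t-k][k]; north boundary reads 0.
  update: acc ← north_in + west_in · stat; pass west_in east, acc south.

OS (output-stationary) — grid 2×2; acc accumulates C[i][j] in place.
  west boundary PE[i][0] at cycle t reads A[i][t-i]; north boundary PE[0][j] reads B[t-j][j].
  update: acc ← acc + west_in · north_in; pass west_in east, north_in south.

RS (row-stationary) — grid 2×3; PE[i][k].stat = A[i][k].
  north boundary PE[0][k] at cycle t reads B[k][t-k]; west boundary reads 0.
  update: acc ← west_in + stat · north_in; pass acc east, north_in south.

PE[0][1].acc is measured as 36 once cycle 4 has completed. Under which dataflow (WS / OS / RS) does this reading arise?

Under WS (3×2), PE[0][1]:
  0: (0,1).acc=0  regs=<0,0>
  1: (0,1).acc=4  regs=<2,4>
  2: (0,1).acc=2  regs=<1,2>
  3: (0,1).acc=0  regs=<0,0>
  4: (0,1).acc=0  regs=<0,0>
Under OS (2×2), PE[0][1]:
  0: (0,1).acc=0  regs=<0,0>
  1: (0,1).acc=4  regs=<2,2>
  2: (0,1).acc=12  regs=<8,1>
  3: (0,1).acc=36  regs=<8,3>
  4: (0,1).acc=36  regs=<0,0>
Under RS (2×3), PE[0][1]:
  0: (0,1).acc=0  regs=<0,0>
  1: (0,1).acc=70  regs=<70,8>
  2: (0,1).acc=12  regs=<12,1>
  3: (0,1).acc=0  regs=<0,0>
  4: (0,1).acc=0  regs=<0,0>

dataflow = OS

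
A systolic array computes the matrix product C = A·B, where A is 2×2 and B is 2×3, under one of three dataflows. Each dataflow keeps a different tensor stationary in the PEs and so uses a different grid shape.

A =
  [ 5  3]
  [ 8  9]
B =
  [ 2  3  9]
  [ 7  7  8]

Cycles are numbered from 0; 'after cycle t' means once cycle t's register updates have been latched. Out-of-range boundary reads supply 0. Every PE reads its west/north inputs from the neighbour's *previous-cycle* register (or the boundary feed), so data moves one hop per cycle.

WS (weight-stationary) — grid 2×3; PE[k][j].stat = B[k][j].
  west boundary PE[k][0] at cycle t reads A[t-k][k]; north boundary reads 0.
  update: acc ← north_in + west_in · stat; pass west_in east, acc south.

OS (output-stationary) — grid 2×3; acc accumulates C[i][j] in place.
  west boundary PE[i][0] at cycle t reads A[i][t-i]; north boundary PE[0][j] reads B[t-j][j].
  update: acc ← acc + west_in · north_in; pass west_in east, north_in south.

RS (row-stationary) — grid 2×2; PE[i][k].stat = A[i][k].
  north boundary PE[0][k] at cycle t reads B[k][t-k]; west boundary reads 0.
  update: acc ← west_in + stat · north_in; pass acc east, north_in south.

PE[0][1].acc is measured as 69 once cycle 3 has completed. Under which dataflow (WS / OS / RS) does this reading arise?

WS (2×3 grid), PE[0][1]:
  @0  [0,1]  acc 0  |  →0  ↓0
  @1  [0,1]  acc 15  |  →5  ↓15
  @2  [0,1]  acc 24  |  →8  ↓24
  @3  [0,1]  acc 0  |  →0  ↓0
OS (2×3 grid), PE[0][1]:
  @0  [0,1]  acc 0  |  →0  ↓0
  @1  [0,1]  acc 15  |  →5  ↓3
  @2  [0,1]  acc 36  |  →3  ↓7
  @3  [0,1]  acc 36  |  →0  ↓0
RS (2×2 grid), PE[0][1]:
  @0  [0,1]  acc 0  |  →0  ↓0
  @1  [0,1]  acc 31  |  →31  ↓7
  @2  [0,1]  acc 36  |  →36  ↓7
  @3  [0,1]  acc 69  |  →69  ↓8

dataflow = RS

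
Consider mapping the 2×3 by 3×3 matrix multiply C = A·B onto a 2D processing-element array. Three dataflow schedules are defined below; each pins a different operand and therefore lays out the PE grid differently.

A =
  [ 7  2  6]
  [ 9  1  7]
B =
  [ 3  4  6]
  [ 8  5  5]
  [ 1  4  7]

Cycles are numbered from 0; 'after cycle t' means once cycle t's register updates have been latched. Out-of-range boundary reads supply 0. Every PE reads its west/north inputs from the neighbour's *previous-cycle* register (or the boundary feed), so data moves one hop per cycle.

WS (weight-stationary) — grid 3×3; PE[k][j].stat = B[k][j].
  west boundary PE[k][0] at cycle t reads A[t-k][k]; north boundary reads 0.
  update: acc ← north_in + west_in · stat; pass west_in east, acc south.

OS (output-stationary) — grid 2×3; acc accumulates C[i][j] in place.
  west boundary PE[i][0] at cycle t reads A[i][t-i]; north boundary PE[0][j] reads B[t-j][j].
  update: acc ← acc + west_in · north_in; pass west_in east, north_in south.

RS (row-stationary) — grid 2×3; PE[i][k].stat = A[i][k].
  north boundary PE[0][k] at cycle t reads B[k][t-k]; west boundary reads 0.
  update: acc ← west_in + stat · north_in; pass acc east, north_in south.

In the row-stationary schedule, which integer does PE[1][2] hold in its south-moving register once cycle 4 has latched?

register = 4

RS on a 2×3 grid — tracing PE[1][2] and its feeders:
  @0  [0,2]  acc 0  |  →0  ↓0
  @0  [1,1]  acc 0  |  →0  ↓0
  @0  [1,2]  acc 0  |  →0  ↓0
  @1  [0,2]  acc 0  |  →0  ↓0
  @1  [1,1]  acc 0  |  →0  ↓0
  @1  [1,2]  acc 0  |  →0  ↓0
  @2  [0,2]  acc 43  |  →43  ↓1
  @2  [1,1]  acc 35  |  →35  ↓8
  @2  [1,2]  acc 0  |  →0  ↓0
  @3  [0,2]  acc 62  |  →62  ↓4
  @3  [1,1]  acc 41  |  →41  ↓5
  @3  [1,2]  acc 42  |  →42  ↓1
  @4  [0,2]  acc 94  |  →94  ↓7
  @4  [1,1]  acc 59  |  →59  ↓5
  @4  [1,2]  acc 69  |  →69  ↓4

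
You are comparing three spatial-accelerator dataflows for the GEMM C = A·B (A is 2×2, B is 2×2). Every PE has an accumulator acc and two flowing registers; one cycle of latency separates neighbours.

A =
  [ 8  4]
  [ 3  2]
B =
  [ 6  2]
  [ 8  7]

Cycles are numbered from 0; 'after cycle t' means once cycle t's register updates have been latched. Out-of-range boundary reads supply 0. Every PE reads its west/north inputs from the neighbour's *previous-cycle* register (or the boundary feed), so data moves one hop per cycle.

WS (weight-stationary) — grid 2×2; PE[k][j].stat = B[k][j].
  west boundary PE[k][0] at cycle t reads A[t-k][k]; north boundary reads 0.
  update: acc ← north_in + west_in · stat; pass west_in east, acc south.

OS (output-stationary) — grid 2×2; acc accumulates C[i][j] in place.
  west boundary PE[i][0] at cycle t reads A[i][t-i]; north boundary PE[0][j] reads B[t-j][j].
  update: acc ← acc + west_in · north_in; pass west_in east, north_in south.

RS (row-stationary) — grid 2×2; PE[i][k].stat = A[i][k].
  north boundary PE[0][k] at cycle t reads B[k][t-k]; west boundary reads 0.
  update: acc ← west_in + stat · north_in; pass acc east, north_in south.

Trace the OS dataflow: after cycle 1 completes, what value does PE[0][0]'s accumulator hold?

OS on a 2×2 grid — tracing PE[0][0] and its feeders:
  cycle 0: PE[0][0] → acc 48, east 8, south 6
  cycle 1: PE[0][0] → acc 80, east 4, south 8

PE[0][0].acc = 80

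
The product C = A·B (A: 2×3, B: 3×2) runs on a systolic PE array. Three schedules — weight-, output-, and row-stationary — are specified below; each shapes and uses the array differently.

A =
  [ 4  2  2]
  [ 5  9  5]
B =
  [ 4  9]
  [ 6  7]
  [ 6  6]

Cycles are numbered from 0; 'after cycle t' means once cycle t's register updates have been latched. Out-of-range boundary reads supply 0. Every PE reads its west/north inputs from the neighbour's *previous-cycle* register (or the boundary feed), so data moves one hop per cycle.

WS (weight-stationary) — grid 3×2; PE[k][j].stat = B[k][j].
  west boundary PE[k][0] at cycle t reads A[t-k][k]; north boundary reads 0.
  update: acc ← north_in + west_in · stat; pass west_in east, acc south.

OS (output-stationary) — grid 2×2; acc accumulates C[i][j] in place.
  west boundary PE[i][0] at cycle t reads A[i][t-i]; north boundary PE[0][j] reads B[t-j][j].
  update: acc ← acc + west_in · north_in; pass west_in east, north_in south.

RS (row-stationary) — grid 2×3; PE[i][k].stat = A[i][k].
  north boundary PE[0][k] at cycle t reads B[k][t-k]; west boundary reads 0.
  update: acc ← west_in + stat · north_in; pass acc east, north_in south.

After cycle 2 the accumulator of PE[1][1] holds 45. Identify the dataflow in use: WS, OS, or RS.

dataflow = OS

WS (3×2 grid), PE[1][1]:
  cycle 0: PE[1][1] → acc 0, east 0, south 0
  cycle 1: PE[1][1] → acc 0, east 0, south 0
  cycle 2: PE[1][1] → acc 50, east 2, south 50
OS (2×2 grid), PE[1][1]:
  cycle 0: PE[1][1] → acc 0, east 0, south 0
  cycle 1: PE[1][1] → acc 0, east 0, south 0
  cycle 2: PE[1][1] → acc 45, east 5, south 9
RS (2×3 grid), PE[1][1]:
  cycle 0: PE[1][1] → acc 0, east 0, south 0
  cycle 1: PE[1][1] → acc 0, east 0, south 0
  cycle 2: PE[1][1] → acc 74, east 74, south 6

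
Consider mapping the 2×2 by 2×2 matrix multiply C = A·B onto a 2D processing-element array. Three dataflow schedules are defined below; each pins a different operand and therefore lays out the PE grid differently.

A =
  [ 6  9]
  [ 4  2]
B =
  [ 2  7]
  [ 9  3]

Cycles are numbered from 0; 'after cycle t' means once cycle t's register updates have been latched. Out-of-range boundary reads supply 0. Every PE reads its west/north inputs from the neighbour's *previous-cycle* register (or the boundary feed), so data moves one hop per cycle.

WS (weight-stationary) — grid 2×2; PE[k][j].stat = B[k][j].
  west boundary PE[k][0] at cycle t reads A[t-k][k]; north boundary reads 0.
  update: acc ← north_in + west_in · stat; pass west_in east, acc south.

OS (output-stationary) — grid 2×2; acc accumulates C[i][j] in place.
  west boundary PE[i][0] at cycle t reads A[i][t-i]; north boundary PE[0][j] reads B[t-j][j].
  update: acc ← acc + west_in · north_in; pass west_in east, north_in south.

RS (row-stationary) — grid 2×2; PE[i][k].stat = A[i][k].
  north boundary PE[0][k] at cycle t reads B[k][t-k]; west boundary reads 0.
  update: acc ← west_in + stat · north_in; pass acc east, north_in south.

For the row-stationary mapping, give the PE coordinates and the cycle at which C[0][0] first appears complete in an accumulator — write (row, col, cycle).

RS: C[0][0] accumulates in PE[0][1]:
  0: (0,1).acc=0  regs=<0,0>
  1: (0,1).acc=93  regs=<93,9>

(row, col, cycle) = (0, 1, 1)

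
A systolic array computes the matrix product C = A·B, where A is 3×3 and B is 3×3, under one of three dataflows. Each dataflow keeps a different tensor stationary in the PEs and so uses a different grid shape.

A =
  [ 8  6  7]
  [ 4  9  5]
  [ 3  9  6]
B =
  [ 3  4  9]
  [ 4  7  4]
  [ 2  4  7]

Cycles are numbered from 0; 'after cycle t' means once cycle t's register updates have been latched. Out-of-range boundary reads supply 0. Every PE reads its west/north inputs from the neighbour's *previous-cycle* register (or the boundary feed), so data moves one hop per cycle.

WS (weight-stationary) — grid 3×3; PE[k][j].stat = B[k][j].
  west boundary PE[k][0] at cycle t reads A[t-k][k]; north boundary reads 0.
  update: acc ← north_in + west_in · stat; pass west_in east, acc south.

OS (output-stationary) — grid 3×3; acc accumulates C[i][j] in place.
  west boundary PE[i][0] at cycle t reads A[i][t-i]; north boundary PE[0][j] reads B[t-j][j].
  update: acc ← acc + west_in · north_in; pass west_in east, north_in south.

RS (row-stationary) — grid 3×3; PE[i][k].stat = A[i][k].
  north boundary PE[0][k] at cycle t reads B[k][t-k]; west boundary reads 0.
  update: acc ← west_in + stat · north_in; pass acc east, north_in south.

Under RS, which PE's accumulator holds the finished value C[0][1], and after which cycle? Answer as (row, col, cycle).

RS: C[0][1] accumulates in PE[0][2]:
  c0 r0c2: 0 / 0 / 0
  c1 r0c2: 0 / 0 / 0
  c2 r0c2: 62 / 62 / 2
  c3 r0c2: 102 / 102 / 4

(row, col, cycle) = (0, 2, 3)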